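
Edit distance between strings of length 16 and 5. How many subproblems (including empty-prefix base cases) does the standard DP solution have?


The table includes base cases (empty prefixes).
Rows: (m+1) = 17
Columns: (n+1) = 6
Total = 17 * 6 = 102


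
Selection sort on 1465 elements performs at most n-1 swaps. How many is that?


Each of the 1464 passes places one element in its final position.
Pass 1: swap minimum into position 0
Pass 2: swap minimum of remaining into position 1
...
Pass 1464: last two elements, one swap
Maximum swaps = 1465 - 1 = 1464


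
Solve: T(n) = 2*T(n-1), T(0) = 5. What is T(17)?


Unrolling:
T(17) = 2*T(16) = 2^2*T(15) = ... = 2^17*T(0)
= 2^17 * 5
= 131072 * 5 = 655360


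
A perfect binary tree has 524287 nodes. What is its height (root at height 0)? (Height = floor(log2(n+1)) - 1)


For a perfect binary tree of height h: n = 2^(h+1) - 1, so h = log2(n+1) - 1.
  n + 1 = 524288 = 2^19
  log2(524288) = 19
  height = 19 - 1 = 18


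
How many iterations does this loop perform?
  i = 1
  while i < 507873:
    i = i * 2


The loop variable doubles each iteration:
i = 1 -> 2 -> 4 -> 8 -> 16 -> 32 -> 64 -> 128 -> 256 -> 512 -> 1024 -> 2048 -> 4096 -> 8192 -> 16384 -> 32768 -> 65536 -> 131072 -> 262144 -> 524288 (stop, 524288 >= 507873)
Number of doublings = ceil(log2(507873)) = 19


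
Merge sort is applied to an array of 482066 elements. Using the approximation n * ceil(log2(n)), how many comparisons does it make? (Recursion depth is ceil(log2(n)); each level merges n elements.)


Merge sort divides the array into halves recursively.
Number of levels = ceil(log2(482066)) = 19
At each level, approximately n = 482066 comparisons are needed for merging.
Total comparisons ~ n * ceil(log2(n)) = 482066 * 19 = 9159254


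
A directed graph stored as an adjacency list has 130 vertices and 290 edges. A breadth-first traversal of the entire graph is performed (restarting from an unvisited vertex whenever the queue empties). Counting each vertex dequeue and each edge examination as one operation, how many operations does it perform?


A full BFS traversal dequeues each vertex once and examines each edge once.
Vertex visits: 130
Edge visits: 290
V + E = 130 + 290 = 420


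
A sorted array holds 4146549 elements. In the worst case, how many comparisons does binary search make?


Halving sequence: 4146549 -> 2073274 -> 1036637 -> 518318 -> 259159 -> 129579 -> 64789 -> 32394 -> 16197 -> 8098 -> 4049 -> 2024 -> 1012 -> 506 -> 253 -> 126 -> 63 -> 31 -> 15 -> 7 -> 3 -> 1
Number of halvings = 21
Max comparisons = 21 + 1 = 22


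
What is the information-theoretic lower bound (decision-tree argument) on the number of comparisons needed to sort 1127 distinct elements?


A binary decision tree of height h has at most 2^h leaves and needs at least n! of them, so h >= ceil(log2(n!)).
1127! is far too large to multiply out, so use Stirling's series:
  ln(n!) ~ n ln n - n + (1/2) ln(2 pi n) + 1/(12n)  (error below 1/(360 n^3), negligible here)
  ln(1127) = 7.0273145
  n ln n = 1127 * 7.0273145 = 7919.7834
  (1/2) ln(2 pi * 1127) = (1/2) ln(7081.1498) = 4.4326
  1/(12*1127) = 0.0001
  ln(1127!) ~ 7919.7834 - 1127 + 4.4326 + 0.0001 = 6797.2161
Convert to base 2: log2(1127!) = 6797.2161 / ln 2 = 6797.2161 / 0.69314718 = 9806.3100
ceil(9806.3100) = 9807


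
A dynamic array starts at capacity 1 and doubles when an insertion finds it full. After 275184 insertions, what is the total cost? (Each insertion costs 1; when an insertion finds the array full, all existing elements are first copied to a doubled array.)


Insertion cost: 275184 (one per element)
Resizes occur just before inserting elements 2, 3, 5, 9, ...
Elements copied at each resize: 1 + 2 + 4 + 8 + 16 + 32 + 64 + 128 + 256 + 512 + 1024 + 2048 + 4096 + 8192 + 16384 + 32768 + 65536 + 131072 + 262144
Sum of copies = 524287 (geometric series: 2^k - 1)
Total = 275184 + 524287 = 799471


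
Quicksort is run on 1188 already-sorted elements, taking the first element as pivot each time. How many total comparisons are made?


Sum of comparisons per partition:
1187 + 1186 + ... + 1 + 0
= 1188 * (1188 - 1) / 2
= 1188 * 1187 / 2
= 705078


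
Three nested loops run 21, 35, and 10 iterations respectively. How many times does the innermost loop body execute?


Loop 1 (outermost): 21 iterations
Loop 2 (middle): 35 iterations per outer
Loop 3 (innermost): 10 iterations per middle
Total = 21 * 35 * 10 = 7350


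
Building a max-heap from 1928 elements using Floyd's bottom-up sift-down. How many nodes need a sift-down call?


In a heap of 1928 elements (0-indexed array):
  Last element index: 1927
  Parent of last element: floor((1927 - 1) / 2) = 963
  Internal nodes: indices 0 to 963
  Count = floor(1928/2) = 964


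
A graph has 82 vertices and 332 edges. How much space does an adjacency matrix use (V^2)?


Adjacency matrix: V x V grid of entries
Space = V^2 = 82^2 = 82 * 82 = 6724


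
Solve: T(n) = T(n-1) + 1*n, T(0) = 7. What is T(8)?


Expanding the recurrence:
T(8) = T(7) + 1*8
       = T(6) + 1*7 + 1*8
       ...
       = T(0) + 1*(1 + 2 + ... + 8)
       = 7 + 1 * 8*9/2
       = 7 + 1 * 36
       = 7 + 36 = 43


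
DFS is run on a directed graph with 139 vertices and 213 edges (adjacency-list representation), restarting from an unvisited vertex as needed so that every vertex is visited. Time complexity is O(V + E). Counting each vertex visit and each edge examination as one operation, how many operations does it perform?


A full DFS traversal processes each vertex exactly once (push/pop on stack).
Each directed edge is examined once.
V = 139, E = 213
V + E = 352


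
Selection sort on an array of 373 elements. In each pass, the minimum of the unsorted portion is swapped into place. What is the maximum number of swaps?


Selection sort performs one swap per pass:
  Pass 1: find min in positions 0 to 372, swap with position 0
  Pass 2: find min in positions 1 to 372, swap with position 1
  Pass 3: find min in positions 2 to 372, swap with position 2
  Pass 4: find min in positions 3 to 372, swap with position 3
  Pass 5: find min in positions 4 to 372, swap with position 4
  ... (367 more passes)
Total passes (and swaps) = n - 1 = 373 - 1 = 372


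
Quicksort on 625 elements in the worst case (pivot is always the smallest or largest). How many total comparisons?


In the worst case, each partition step picks the worst pivot:
  Partition 1: 624 comparisons (n-1 elements to compare)
  Partition 2: 623 comparisons
  Partition 3: 622 comparisons
  Partition 4: 621 comparisons
  Partition 5: 620 comparisons
  ...
  Last partition: 0 comparisons
Total = (n-1) + (n-2) + ... + 1 + 0 = n*(n-1)/2
= 625*624/2 = 195000


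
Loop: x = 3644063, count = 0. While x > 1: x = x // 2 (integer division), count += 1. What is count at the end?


The variable x halves each step:
x = 3644063 -> 1822031 -> 911015 -> 455507 -> 227753 -> 113876 -> 56938 -> 28469 -> 14234 -> 7117 -> 3558 -> 1779 -> 889 -> 444 -> 222 -> 111 -> 55 -> 27 -> 13 -> 6 -> 3 -> 1
Number of halvings = floor(log2(3644063)) = 21


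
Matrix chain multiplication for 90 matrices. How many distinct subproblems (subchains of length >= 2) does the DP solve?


Subproblems are indexed by (i, j) where i < j.
Number of such pairs = n*(n-1)/2
= 90 * 89 / 2
= 4005


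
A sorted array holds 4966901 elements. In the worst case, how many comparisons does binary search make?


Halving sequence: 4966901 -> 2483450 -> 1241725 -> 620862 -> 310431 -> 155215 -> 77607 -> 38803 -> 19401 -> 9700 -> 4850 -> 2425 -> 1212 -> 606 -> 303 -> 151 -> 75 -> 37 -> 18 -> 9 -> 4 -> 2 -> 1
Number of halvings = 22
Max comparisons = 22 + 1 = 23


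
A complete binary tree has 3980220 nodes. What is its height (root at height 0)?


In a complete binary tree, level k holds nodes 2^k .. 2^(k+1)-1 (1-indexed).
Height = floor(log2(n)) = floor(log2(3980220)) = 21
Check: 2^21 = 2097152 <= 3980220 < 4194304 = 2^22


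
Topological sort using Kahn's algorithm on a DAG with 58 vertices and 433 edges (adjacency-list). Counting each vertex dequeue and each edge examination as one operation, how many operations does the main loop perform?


Kahn's algorithm:
  1. Compute in-degrees: O(V + E)
  2. Process queue: each vertex dequeued once (O(V))
     each edge examined once (O(E))
Total = V + E = 58 + 433 = 491


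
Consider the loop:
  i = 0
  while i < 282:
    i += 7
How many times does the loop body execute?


Starting at i = 0, each iteration adds 7.
Iterations until i >= 282:
  Iteration 1: i = 0 -> i = 7
  Iteration 2: i = 7 -> i = 14
  Iteration 3: i = 14 -> i = 21
  Iteration 4: i = 21 -> i = 28
  Iteration 5: i = 28 -> i = 35
  Iteration 6: i = 35 -> i = 42
  Iteration 7: i = 42 -> i = 49
  Iteration 8: i = 49 -> i = 56
  ... continuing ...
Total iterations = ceil(282/7) = 41


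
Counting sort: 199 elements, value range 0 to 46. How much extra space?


n = 199 (output array)
k = 47 (count array for 47 distinct values)
Extra space = 199 + 47 = 246


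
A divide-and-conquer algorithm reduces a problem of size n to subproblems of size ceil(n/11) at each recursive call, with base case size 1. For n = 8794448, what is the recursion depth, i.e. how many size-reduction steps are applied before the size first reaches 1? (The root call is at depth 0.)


Each step divides the size by 11 (rounding up); after k steps the size is ceil(n/11^k), which equals 1 exactly when 11^k >= n.
So the depth is the smallest k with 11^k >= 8794448, i.e. ceil(log_11(8794448)).
11^6 = 1771561 < 8794448 <= 19487171 = 11^7
Recursion depth = 7


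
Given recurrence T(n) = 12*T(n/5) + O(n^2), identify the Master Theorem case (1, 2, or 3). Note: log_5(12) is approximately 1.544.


Master Theorem parameters: a=12, b=5, c=2
log_b(a) = 1.544
Compare b^c with a: 5^2 = 25 > 12, so c > log_b(a).
Comparing c=2 vs log_b(a)=1.544:
2 > 1.544 => Case 3
Result: T(n) = O(n^2)
Master Theorem case = 3


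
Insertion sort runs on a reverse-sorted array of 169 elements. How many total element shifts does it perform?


Sum of shifts = 1 + 2 + 3 + ... + 168
= 169 * 168 / 2
= 28392 / 2
= 14196


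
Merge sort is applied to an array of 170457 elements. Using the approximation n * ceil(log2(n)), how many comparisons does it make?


Merge sort divides the array into halves recursively.
Number of levels = ceil(log2(170457)) = 18
At each level, approximately n = 170457 comparisons are needed for merging.
Total comparisons ~ n * ceil(log2(n)) = 170457 * 18 = 3068226


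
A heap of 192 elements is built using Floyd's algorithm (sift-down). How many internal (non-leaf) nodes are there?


Leaf nodes occupy roughly half the array.
Sift-down is called for each internal node, starting from the last one.
Internal nodes = floor(n/2) = floor(192/2) = 96


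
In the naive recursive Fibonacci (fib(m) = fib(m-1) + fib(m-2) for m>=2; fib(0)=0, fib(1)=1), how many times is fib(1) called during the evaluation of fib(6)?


Let N(m) = number of times fib(m) is called while evaluating fib(6).
N(6) = 1 (the initial call).
N(5) = 1 (only fib(6) calls it).
For 1 <= m <= 4: fib(m) is called by fib(m+1) and fib(m+2), so
  N(m) = N(m+1) + N(m+2).
fib(0) is called only by fib(2), so N(0) = N(2).
Walk down from m=6:
  N(6)=1, N(5)=1, N(4)=2, N(3)=3, N(2)=5, N(1)=8
N(1) = 8


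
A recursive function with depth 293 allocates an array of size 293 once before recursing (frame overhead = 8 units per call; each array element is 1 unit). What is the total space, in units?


Array allocation: 293 units (allocated once)
Stack frames: 293 deep * 8 per frame = 2344 units
Total = 293 + 2344 = 2637


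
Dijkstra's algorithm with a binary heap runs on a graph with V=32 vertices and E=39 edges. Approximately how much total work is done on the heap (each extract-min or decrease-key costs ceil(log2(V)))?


Dijkstra with a binary heap: each vertex is extracted once, each edge may relax once.
Each heap operation costs O(log V).
V + E = 32 + 39 = 71
ceil(log2(32)) = 5 (since 2^4 = 16 < 32 <= 32 = 2^5)
Total heap work = (V+E) * ceil(log2(V)) = 71 * 5 = 355


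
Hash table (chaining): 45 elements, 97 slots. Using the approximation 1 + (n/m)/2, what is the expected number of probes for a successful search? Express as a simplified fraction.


Computing expected probes:
alpha = 45/97
= 1 + alpha/2
= 1 + 45/(2*97)
= (2*97 + 45) / (2*97)
= 239/194


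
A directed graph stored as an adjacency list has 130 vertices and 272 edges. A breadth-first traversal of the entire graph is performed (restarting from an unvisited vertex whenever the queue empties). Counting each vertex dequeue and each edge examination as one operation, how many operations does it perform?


A full BFS traversal dequeues each vertex once and examines each edge once.
Vertex visits: 130
Edge visits: 272
V + E = 130 + 272 = 402


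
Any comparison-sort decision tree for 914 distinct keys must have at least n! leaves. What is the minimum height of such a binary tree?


A binary decision tree of height h has at most 2^h leaves and needs at least n! of them, so h >= ceil(log2(n!)).
914! is far too large to multiply out, so use Stirling's series:
  ln(n!) ~ n ln n - n + (1/2) ln(2 pi n) + 1/(12n)  (error below 1/(360 n^3), negligible here)
  ln(914) = 6.8178306
  n ln n = 914 * 6.8178306 = 6231.4972
  (1/2) ln(2 pi * 914) = (1/2) ln(5742.8314) = 4.3279
  1/(12*914) = 0.0001
  ln(914!) ~ 6231.4972 - 914 + 4.3279 + 0.0001 = 5321.8252
Convert to base 2: log2(914!) = 5321.8252 / ln 2 = 5321.8252 / 0.69314718 = 7677.7708
ceil(7677.7708) = 7678


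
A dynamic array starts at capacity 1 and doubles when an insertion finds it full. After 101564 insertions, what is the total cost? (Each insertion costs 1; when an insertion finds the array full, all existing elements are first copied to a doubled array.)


Insertion cost: 101564 (one per element)
Resizes occur just before inserting elements 2, 3, 5, 9, ...
Elements copied at each resize: 1 + 2 + 4 + 8 + 16 + 32 + 64 + 128 + 256 + 512 + 1024 + 2048 + 4096 + 8192 + 16384 + 32768 + 65536
Sum of copies = 131071 (geometric series: 2^k - 1)
Total = 101564 + 131071 = 232635


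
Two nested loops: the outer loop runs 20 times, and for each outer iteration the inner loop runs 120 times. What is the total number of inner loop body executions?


Outer loop: 20 iterations
Inner loop: 120 iterations per outer iteration
Total = 20 * 120 = 2400


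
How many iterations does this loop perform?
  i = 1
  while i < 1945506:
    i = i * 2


The loop variable doubles each iteration:
i = 1 -> 2 -> 4 -> 8 -> 16 -> 32 -> 64 -> 128 -> 256 -> 512 -> 1024 -> 2048 -> 4096 -> 8192 -> 16384 -> 32768 -> 65536 -> 131072 -> 262144 -> 524288 -> 1048576 -> 2097152 (stop, 2097152 >= 1945506)
Number of doublings = ceil(log2(1945506)) = 21


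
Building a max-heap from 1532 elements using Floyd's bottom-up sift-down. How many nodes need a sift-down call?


In a heap of 1532 elements (0-indexed array):
  Last element index: 1531
  Parent of last element: floor((1531 - 1) / 2) = 765
  Internal nodes: indices 0 to 765
  Count = floor(1532/2) = 766


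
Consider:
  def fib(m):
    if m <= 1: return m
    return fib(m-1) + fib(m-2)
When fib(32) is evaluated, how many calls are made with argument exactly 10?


Let N(m) = number of times fib(m) is called while evaluating fib(32).
N(32) = 1 (the initial call).
N(31) = 1 (only fib(32) calls it).
For 1 <= m <= 30: fib(m) is called by fib(m+1) and fib(m+2), so
  N(m) = N(m+1) + N(m+2).
fib(0) is called only by fib(2), so N(0) = N(2).
Walk down from m=32:
  N(32)=1, N(31)=1, N(30)=2, N(29)=3, N(28)=5, N(27)=8, N(26)=13, N(25)=21, N(24)=34, N(23)=55, N(22)=89, N(21)=144, N(20)=233, N(19)=377, N(18)=610, N(17)=987, N(16)=1597, N(15)=2584, N(14)=4181, N(13)=6765, N(12)=10946, N(11)=17711, N(10)=28657
N(10) = 28657


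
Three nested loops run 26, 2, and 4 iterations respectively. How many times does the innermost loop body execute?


Loop 1 (outermost): 26 iterations
Loop 2 (middle): 2 iterations per outer
Loop 3 (innermost): 4 iterations per middle
Total = 26 * 2 * 4 = 208


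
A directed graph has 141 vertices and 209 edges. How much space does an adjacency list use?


Adjacency list: one list head per vertex + one entry per edge
Vertex heads: 141
Edge entries: 209
Total = 141 + 209 = 350


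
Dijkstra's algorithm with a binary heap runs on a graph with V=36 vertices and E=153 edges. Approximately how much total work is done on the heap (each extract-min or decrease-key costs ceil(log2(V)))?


Dijkstra with a binary heap: each vertex is extracted once, each edge may relax once.
Each heap operation costs O(log V).
V + E = 36 + 153 = 189
ceil(log2(36)) = 6 (since 2^5 = 32 < 36 <= 64 = 2^6)
Total heap work = (V+E) * ceil(log2(V)) = 189 * 6 = 1134


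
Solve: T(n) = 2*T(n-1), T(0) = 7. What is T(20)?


Unrolling:
T(20) = 2*T(19) = 2^2*T(18) = ... = 2^20*T(0)
= 2^20 * 7
= 1048576 * 7 = 7340032


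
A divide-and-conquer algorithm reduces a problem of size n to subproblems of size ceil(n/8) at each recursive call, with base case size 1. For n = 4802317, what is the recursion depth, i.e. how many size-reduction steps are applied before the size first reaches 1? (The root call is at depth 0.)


Each step divides the size by 8 (rounding up); after k steps the size is ceil(n/8^k), which equals 1 exactly when 8^k >= n.
So the depth is the smallest k with 8^k >= 4802317, i.e. ceil(log_8(4802317)).
8^7 = 2097152 < 4802317 <= 16777216 = 8^8
Recursion depth = 8


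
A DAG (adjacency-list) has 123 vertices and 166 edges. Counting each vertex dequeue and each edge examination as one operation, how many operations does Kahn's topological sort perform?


V = 123 (vertex processing)
E = 166 (edge processing)
V + E = 123 + 166 = 289


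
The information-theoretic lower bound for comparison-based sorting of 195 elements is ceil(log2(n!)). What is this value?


A binary decision tree of height h has at most 2^h leaves and needs at least n! of them, so h >= ceil(log2(n!)).
195! is far too large to multiply out, so use Stirling's series:
  ln(n!) ~ n ln n - n + (1/2) ln(2 pi n) + 1/(12n)  (error below 1/(360 n^3), negligible here)
  ln(195) = 5.2729996
  n ln n = 195 * 5.2729996 = 1028.2349
  (1/2) ln(2 pi * 195) = (1/2) ln(1225.2211) = 3.5554
  1/(12*195) = 0.0004
  ln(195!) ~ 1028.2349 - 195 + 3.5554 + 0.0004 = 836.7907
Convert to base 2: log2(195!) = 836.7907 / ln 2 = 836.7907 / 0.69314718 = 1207.2338
ceil(1207.2338) = 1208


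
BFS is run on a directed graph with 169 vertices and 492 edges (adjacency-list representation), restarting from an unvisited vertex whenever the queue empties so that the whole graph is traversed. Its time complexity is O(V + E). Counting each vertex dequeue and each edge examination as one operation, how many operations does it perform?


A full BFS traversal dequeues each vertex exactly once and examines each directed edge exactly once.
V = 169 (vertex processing cost)
E = 492 (edge examination cost)
Total operations proportional to V + E = 169 + 492 = 661


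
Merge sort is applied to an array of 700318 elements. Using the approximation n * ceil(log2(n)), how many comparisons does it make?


Merge sort divides the array into halves recursively.
Number of levels = ceil(log2(700318)) = 20
At each level, approximately n = 700318 comparisons are needed for merging.
Total comparisons ~ n * ceil(log2(n)) = 700318 * 20 = 14006360


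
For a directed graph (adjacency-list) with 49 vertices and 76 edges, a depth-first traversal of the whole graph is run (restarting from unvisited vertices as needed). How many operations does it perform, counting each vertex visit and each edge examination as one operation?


A full DFS traversal visits each vertex once and examines each edge once.
V = 49
E = 76
Sum = 49 + 76 = 125


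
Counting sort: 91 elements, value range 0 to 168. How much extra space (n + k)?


n = 91 (output array)
k = 169 (count array for 169 distinct values)
Extra space = 91 + 169 = 260


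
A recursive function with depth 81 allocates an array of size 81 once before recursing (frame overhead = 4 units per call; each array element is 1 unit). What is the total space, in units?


Array allocation: 81 units (allocated once)
Stack frames: 81 deep * 4 per frame = 324 units
Total = 81 + 324 = 405


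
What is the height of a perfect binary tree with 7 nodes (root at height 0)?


A perfect binary tree with 7 nodes:
  7 = 2^3 - 1
  Levels: 0, 1, ..., 2
  Height = 2


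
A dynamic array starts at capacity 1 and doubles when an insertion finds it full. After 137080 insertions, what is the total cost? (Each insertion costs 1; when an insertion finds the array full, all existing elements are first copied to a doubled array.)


Insertion cost: 137080 (one per element)
Resizes occur just before inserting elements 2, 3, 5, 9, ...
Elements copied at each resize: 1 + 2 + 4 + 8 + 16 + 32 + 64 + 128 + 256 + 512 + 1024 + 2048 + 4096 + 8192 + 16384 + 32768 + 65536 + 131072
Sum of copies = 262143 (geometric series: 2^k - 1)
Total = 137080 + 262143 = 399223


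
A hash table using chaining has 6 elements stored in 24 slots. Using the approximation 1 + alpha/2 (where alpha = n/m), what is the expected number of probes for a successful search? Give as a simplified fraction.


Load factor alpha = n/m = 6/24
Expected probes = 1 + alpha/2 = 1 + 6/(2*24)
= 1 + 6/48
= 48/48 + 6/48
= 54/48
Simplify: 9/8


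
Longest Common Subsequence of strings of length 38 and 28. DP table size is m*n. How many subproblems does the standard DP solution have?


DP table indexed by positions in both strings.
First string: 38 positions
Second string: 28 positions
Total = 38 * 28 = 1064


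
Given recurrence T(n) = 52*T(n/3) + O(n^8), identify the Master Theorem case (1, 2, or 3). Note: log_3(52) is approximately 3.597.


Master Theorem parameters: a=52, b=3, c=8
log_b(a) = 3.597
Compare b^c with a: 3^8 = 6561 > 52, so c > log_b(a).
Comparing c=8 vs log_b(a)=3.597:
8 > 3.597 => Case 3
Result: T(n) = O(n^8)
Master Theorem case = 3


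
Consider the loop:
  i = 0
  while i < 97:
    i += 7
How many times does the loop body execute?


Starting at i = 0, each iteration adds 7.
Iterations until i >= 97:
  Iteration 1: i = 0 -> i = 7
  Iteration 2: i = 7 -> i = 14
  Iteration 3: i = 14 -> i = 21
  Iteration 4: i = 21 -> i = 28
  Iteration 5: i = 28 -> i = 35
  Iteration 6: i = 35 -> i = 42
  Iteration 7: i = 42 -> i = 49
  Iteration 8: i = 49 -> i = 56
  ... continuing ...
Total iterations = ceil(97/7) = 14


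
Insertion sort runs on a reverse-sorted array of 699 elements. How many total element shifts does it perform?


Sum of shifts = 1 + 2 + 3 + ... + 698
= 699 * 698 / 2
= 487902 / 2
= 243951


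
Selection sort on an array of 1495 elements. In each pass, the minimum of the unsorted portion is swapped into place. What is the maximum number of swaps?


Selection sort performs one swap per pass:
  Pass 1: find min in positions 0 to 1494, swap with position 0
  Pass 2: find min in positions 1 to 1494, swap with position 1
  Pass 3: find min in positions 2 to 1494, swap with position 2
  Pass 4: find min in positions 3 to 1494, swap with position 3
  Pass 5: find min in positions 4 to 1494, swap with position 4
  ... (1489 more passes)
Total passes (and swaps) = n - 1 = 1495 - 1 = 1494


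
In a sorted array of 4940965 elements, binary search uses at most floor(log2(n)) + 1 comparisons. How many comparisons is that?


Halving sequence: 4940965 -> 2470482 -> 1235241 -> 617620 -> 308810 -> 154405 -> 77202 -> 38601 -> 19300 -> 9650 -> 4825 -> 2412 -> 1206 -> 603 -> 301 -> 150 -> 75 -> 37 -> 18 -> 9 -> 4 -> 2 -> 1
Number of halvings = 22
Max comparisons = 22 + 1 = 23


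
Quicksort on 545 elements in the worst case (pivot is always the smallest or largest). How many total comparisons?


In the worst case, each partition step picks the worst pivot:
  Partition 1: 544 comparisons (n-1 elements to compare)
  Partition 2: 543 comparisons
  Partition 3: 542 comparisons
  Partition 4: 541 comparisons
  Partition 5: 540 comparisons
  ...
  Last partition: 0 comparisons
Total = (n-1) + (n-2) + ... + 1 + 0 = n*(n-1)/2
= 545*544/2 = 148240


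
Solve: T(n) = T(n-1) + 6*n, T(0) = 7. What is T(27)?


Expanding the recurrence:
T(27) = T(26) + 6*27
       = T(25) + 6*26 + 6*27
       ...
       = T(0) + 6*(1 + 2 + ... + 27)
       = 7 + 6 * 27*28/2
       = 7 + 6 * 378
       = 7 + 2268 = 2275


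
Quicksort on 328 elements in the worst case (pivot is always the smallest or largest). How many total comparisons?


In the worst case, each partition step picks the worst pivot:
  Partition 1: 327 comparisons (n-1 elements to compare)
  Partition 2: 326 comparisons
  Partition 3: 325 comparisons
  Partition 4: 324 comparisons
  Partition 5: 323 comparisons
  ...
  Last partition: 0 comparisons
Total = (n-1) + (n-2) + ... + 1 + 0 = n*(n-1)/2
= 328*327/2 = 53628


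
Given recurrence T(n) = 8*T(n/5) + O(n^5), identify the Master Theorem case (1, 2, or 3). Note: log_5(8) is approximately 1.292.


Master Theorem parameters: a=8, b=5, c=5
log_b(a) = 1.292
Compare b^c with a: 5^5 = 3125 > 8, so c > log_b(a).
Comparing c=5 vs log_b(a)=1.292:
5 > 1.292 => Case 3
Result: T(n) = O(n^5)
Master Theorem case = 3


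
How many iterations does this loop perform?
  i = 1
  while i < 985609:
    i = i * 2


The loop variable doubles each iteration:
i = 1 -> 2 -> 4 -> 8 -> 16 -> 32 -> 64 -> 128 -> 256 -> 512 -> 1024 -> 2048 -> 4096 -> 8192 -> 16384 -> 32768 -> 65536 -> 131072 -> 262144 -> 524288 -> 1048576 (stop, 1048576 >= 985609)
Number of doublings = ceil(log2(985609)) = 20


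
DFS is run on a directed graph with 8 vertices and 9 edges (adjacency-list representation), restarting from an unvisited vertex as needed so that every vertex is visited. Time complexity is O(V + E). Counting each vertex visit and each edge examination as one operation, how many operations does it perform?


A full DFS traversal processes each vertex exactly once (push/pop on stack).
Each directed edge is examined once.
V = 8, E = 9
V + E = 17


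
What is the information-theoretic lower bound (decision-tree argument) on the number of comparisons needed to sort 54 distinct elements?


A binary decision tree of height h has at most 2^h leaves and needs at least n! of them, so h >= ceil(log2(n!)).
54! is far too large to multiply out, so use Stirling's series:
  ln(n!) ~ n ln n - n + (1/2) ln(2 pi n) + 1/(12n)  (error below 1/(360 n^3), negligible here)
  ln(54) = 3.9889840
  n ln n = 54 * 3.9889840 = 215.4051
  (1/2) ln(2 pi * 54) = (1/2) ln(339.2920) = 2.9134
  1/(12*54) = 0.0015
  ln(54!) ~ 215.4051 - 54 + 2.9134 + 0.0015 = 164.3200
Convert to base 2: log2(54!) = 164.3200 / ln 2 = 164.3200 / 0.69314718 = 237.0636
ceil(237.0636) = 238


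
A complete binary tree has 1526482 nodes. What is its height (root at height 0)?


In a complete binary tree, level k holds nodes 2^k .. 2^(k+1)-1 (1-indexed).
Height = floor(log2(n)) = floor(log2(1526482)) = 20
Check: 2^20 = 1048576 <= 1526482 < 2097152 = 2^21


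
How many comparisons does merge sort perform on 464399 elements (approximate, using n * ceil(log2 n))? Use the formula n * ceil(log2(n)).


Recursion depth: ceil(log2(464399)) = 19
Each recursion level merges n = 464399 elements
Total = 464399 * 19 = 8823581


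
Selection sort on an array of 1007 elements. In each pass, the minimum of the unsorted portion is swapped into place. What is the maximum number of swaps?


Selection sort performs one swap per pass:
  Pass 1: find min in positions 0 to 1006, swap with position 0
  Pass 2: find min in positions 1 to 1006, swap with position 1
  Pass 3: find min in positions 2 to 1006, swap with position 2
  Pass 4: find min in positions 3 to 1006, swap with position 3
  Pass 5: find min in positions 4 to 1006, swap with position 4
  ... (1001 more passes)
Total passes (and swaps) = n - 1 = 1007 - 1 = 1006


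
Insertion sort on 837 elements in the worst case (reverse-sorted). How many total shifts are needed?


In the worst case (reverse-sorted), each element shifts past all previous:
  Element 1: 1 shifts
  Element 2: 2 shifts
  Element 3: 3 shifts
  Element 4: 4 shifts
  Element 5: 5 shifts
  ...
  Element 836: 836 shifts
Total = 1 + 2 + ... + 836
= 837*(837-1)/2 = 349866


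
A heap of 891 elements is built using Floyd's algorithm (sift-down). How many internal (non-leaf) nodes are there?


Leaf nodes occupy roughly half the array.
Sift-down is called for each internal node, starting from the last one.
Internal nodes = floor(n/2) = floor(891/2) = 445


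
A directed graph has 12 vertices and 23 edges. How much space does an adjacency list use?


Adjacency list: one list head per vertex + one entry per edge
Vertex heads: 12
Edge entries: 23
Total = 12 + 23 = 35


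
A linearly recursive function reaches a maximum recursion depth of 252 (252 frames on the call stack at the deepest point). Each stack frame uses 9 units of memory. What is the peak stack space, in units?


Maximum recursion depth = 252 frames
Memory per frame = 9 units
Total stack space = depth * frame_size
= 252 * 9 = 2268


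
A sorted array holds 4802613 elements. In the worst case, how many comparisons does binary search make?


Halving sequence: 4802613 -> 2401306 -> 1200653 -> 600326 -> 300163 -> 150081 -> 75040 -> 37520 -> 18760 -> 9380 -> 4690 -> 2345 -> 1172 -> 586 -> 293 -> 146 -> 73 -> 36 -> 18 -> 9 -> 4 -> 2 -> 1
Number of halvings = 22
Max comparisons = 22 + 1 = 23


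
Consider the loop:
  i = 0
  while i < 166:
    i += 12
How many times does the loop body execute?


Starting at i = 0, each iteration adds 12.
Iterations until i >= 166:
  Iteration 1: i = 0 -> i = 12
  Iteration 2: i = 12 -> i = 24
  Iteration 3: i = 24 -> i = 36
  Iteration 4: i = 36 -> i = 48
  Iteration 5: i = 48 -> i = 60
  Iteration 6: i = 60 -> i = 72
  Iteration 7: i = 72 -> i = 84
  Iteration 8: i = 84 -> i = 96
  ... continuing ...
Total iterations = ceil(166/12) = 14


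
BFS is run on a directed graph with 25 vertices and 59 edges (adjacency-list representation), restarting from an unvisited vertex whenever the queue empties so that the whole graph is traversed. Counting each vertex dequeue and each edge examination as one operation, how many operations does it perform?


A full BFS traversal dequeues each vertex exactly once and examines each directed edge exactly once.
V = 25 (vertex processing cost)
E = 59 (edge examination cost)
Total operations proportional to V + E = 25 + 59 = 84


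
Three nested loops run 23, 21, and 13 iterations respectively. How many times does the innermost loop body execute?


Loop 1 (outermost): 23 iterations
Loop 2 (middle): 21 iterations per outer
Loop 3 (innermost): 13 iterations per middle
Total = 23 * 21 * 13 = 6279


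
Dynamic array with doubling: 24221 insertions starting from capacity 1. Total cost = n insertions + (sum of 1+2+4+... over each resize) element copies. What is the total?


n = 24221
Insertion costs: 24221
Resizes copy 1, 2, 4, ... up to the largest power of 2 that is <= n-1 = 24220, i.e. 16384.
Copy costs = 1 + 2 + 4 + 8 + 16 + 32 + 64 + 128 + 256 + 512 + 1024 + 2048 + 4096 + 8192 + 16384 = 32767
Total = 24221 + 32767 = 56988


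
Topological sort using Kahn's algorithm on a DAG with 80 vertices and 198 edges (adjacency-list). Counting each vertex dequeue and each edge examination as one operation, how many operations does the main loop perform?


Kahn's algorithm:
  1. Compute in-degrees: O(V + E)
  2. Process queue: each vertex dequeued once (O(V))
     each edge examined once (O(E))
Total = V + E = 80 + 198 = 278


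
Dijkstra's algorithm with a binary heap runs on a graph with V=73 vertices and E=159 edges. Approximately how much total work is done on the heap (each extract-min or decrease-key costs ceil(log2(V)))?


Dijkstra with a binary heap: each vertex is extracted once, each edge may relax once.
Each heap operation costs O(log V).
V + E = 73 + 159 = 232
ceil(log2(73)) = 7 (since 2^6 = 64 < 73 <= 128 = 2^7)
Total heap work = (V+E) * ceil(log2(V)) = 232 * 7 = 1624


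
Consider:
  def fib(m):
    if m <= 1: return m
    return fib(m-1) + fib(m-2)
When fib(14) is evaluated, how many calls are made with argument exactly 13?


Let N(m) = number of times fib(m) is called while evaluating fib(14).
N(14) = 1 (the initial call).
N(13) = 1 (only fib(14) calls it).
For 1 <= m <= 12: fib(m) is called by fib(m+1) and fib(m+2), so
  N(m) = N(m+1) + N(m+2).
fib(0) is called only by fib(2), so N(0) = N(2).
Walk down from m=14:
  N(14)=1, N(13)=1
N(13) = 1


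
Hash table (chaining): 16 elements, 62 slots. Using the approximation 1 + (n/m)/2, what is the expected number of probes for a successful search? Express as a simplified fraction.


Computing expected probes:
alpha = 16/62
= 1 + alpha/2
= 1 + 16/(2*62)
= (2*62 + 16) / (2*62)
= 140/124 = 35/31


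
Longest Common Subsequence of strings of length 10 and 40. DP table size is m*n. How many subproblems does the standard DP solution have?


DP table indexed by positions in both strings.
First string: 10 positions
Second string: 40 positions
Total = 10 * 40 = 400


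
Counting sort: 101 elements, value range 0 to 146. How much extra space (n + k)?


n = 101 (output array)
k = 147 (count array for 147 distinct values)
Extra space = 101 + 147 = 248


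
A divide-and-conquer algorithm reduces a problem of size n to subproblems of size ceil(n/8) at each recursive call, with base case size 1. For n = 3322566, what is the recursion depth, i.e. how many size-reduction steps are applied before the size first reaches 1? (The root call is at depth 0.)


Each step divides the size by 8 (rounding up); after k steps the size is ceil(n/8^k), which equals 1 exactly when 8^k >= n.
So the depth is the smallest k with 8^k >= 3322566, i.e. ceil(log_8(3322566)).
8^7 = 2097152 < 3322566 <= 16777216 = 8^8
Recursion depth = 8


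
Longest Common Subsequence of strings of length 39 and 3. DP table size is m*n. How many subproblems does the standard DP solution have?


DP table indexed by positions in both strings.
First string: 39 positions
Second string: 3 positions
Total = 39 * 3 = 117


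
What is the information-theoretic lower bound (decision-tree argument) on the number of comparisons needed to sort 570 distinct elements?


A binary decision tree of height h has at most 2^h leaves and needs at least n! of them, so h >= ceil(log2(n!)).
570! is far too large to multiply out, so use Stirling's series:
  ln(n!) ~ n ln n - n + (1/2) ln(2 pi n) + 1/(12n)  (error below 1/(360 n^3), negligible here)
  ln(570) = 6.3456364
  n ln n = 570 * 6.3456364 = 3617.0127
  (1/2) ln(2 pi * 570) = (1/2) ln(3581.4156) = 4.0918
  1/(12*570) = 0.0001
  ln(570!) ~ 3617.0127 - 570 + 4.0918 + 0.0001 = 3051.1046
Convert to base 2: log2(570!) = 3051.1046 / ln 2 = 3051.1046 / 0.69314718 = 4401.8135
ceil(4401.8135) = 4402


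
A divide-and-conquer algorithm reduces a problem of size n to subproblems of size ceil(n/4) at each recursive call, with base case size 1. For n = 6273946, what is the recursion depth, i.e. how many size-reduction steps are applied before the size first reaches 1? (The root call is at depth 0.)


Each step divides the size by 4 (rounding up); after k steps the size is ceil(n/4^k), which equals 1 exactly when 4^k >= n.
So the depth is the smallest k with 4^k >= 6273946, i.e. ceil(log_4(6273946)).
4^11 = 4194304 < 6273946 <= 16777216 = 4^12
Recursion depth = 12


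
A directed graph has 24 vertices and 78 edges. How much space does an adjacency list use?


Adjacency list: one list head per vertex + one entry per edge
Vertex heads: 24
Edge entries: 78
Total = 24 + 78 = 102


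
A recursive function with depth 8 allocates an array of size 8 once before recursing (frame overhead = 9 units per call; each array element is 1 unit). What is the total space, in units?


Array allocation: 8 units (allocated once)
Stack frames: 8 deep * 9 per frame = 72 units
Total = 8 + 72 = 80


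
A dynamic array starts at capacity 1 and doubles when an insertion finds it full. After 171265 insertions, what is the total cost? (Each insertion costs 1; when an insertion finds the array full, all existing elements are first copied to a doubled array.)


Insertion cost: 171265 (one per element)
Resizes occur just before inserting elements 2, 3, 5, 9, ...
Elements copied at each resize: 1 + 2 + 4 + 8 + 16 + 32 + 64 + 128 + 256 + 512 + 1024 + 2048 + 4096 + 8192 + 16384 + 32768 + 65536 + 131072
Sum of copies = 262143 (geometric series: 2^k - 1)
Total = 171265 + 262143 = 433408


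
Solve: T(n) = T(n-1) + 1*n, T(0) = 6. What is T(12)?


Expanding the recurrence:
T(12) = T(11) + 1*12
       = T(10) + 1*11 + 1*12
       ...
       = T(0) + 1*(1 + 2 + ... + 12)
       = 6 + 1 * 12*13/2
       = 6 + 1 * 78
       = 6 + 78 = 84


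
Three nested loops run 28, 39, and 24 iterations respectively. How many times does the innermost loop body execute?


Loop 1 (outermost): 28 iterations
Loop 2 (middle): 39 iterations per outer
Loop 3 (innermost): 24 iterations per middle
Total = 28 * 39 * 24 = 26208


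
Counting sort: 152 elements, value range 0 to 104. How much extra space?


n = 152 (output array)
k = 105 (count array for 105 distinct values)
Extra space = 152 + 105 = 257


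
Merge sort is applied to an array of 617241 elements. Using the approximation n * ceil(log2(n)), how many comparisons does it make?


Merge sort divides the array into halves recursively.
Number of levels = ceil(log2(617241)) = 20
At each level, approximately n = 617241 comparisons are needed for merging.
Total comparisons ~ n * ceil(log2(n)) = 617241 * 20 = 12344820


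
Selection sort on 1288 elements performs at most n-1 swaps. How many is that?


Each of the 1287 passes places one element in its final position.
Pass 1: swap minimum into position 0
Pass 2: swap minimum of remaining into position 1
...
Pass 1287: last two elements, one swap
Maximum swaps = 1288 - 1 = 1287


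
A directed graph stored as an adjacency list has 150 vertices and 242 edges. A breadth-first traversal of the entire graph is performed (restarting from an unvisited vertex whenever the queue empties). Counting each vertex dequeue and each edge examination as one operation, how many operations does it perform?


A full BFS traversal dequeues each vertex once and examines each edge once.
Vertex visits: 150
Edge visits: 242
V + E = 150 + 242 = 392


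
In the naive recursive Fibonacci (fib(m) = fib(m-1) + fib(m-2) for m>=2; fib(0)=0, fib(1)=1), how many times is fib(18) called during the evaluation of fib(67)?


Let N(m) = number of times fib(m) is called while evaluating fib(67).
N(67) = 1 (the initial call).
N(66) = 1 (only fib(67) calls it).
For 1 <= m <= 65: fib(m) is called by fib(m+1) and fib(m+2), so
  N(m) = N(m+1) + N(m+2).
fib(0) is called only by fib(2), so N(0) = N(2).
Walk down from m=67:
  N(67)=1, N(66)=1, N(65)=2, N(64)=3, N(63)=5, N(62)=8, N(61)=13, N(60)=21, N(59)=34, N(58)=55, N(57)=89, N(56)=144, N(55)=233, N(54)=377, N(53)=610, N(52)=987, N(51)=1597, N(50)=2584, N(49)=4181, N(48)=6765, N(47)=10946, N(46)=17711, N(45)=28657, N(44)=46368, N(43)=75025, N(42)=121393, N(41)=196418, N(40)=317811, N(39)=514229, N(38)=832040, N(37)=1346269, N(36)=2178309, N(35)=3524578, N(34)=5702887, N(33)=9227465, N(32)=14930352, N(31)=24157817, N(30)=39088169, N(29)=63245986, N(28)=102334155, N(27)=165580141, N(26)=267914296, N(25)=433494437, N(24)=701408733, N(23)=1134903170, N(22)=1836311903, N(21)=2971215073, N(20)=4807526976, N(19)=7778742049, N(18)=12586269025
N(18) = 12586269025


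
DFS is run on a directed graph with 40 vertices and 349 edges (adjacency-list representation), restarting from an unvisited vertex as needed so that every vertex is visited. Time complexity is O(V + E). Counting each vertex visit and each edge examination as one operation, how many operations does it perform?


A full DFS traversal processes each vertex exactly once (push/pop on stack).
Each directed edge is examined once.
V = 40, E = 349
V + E = 389
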